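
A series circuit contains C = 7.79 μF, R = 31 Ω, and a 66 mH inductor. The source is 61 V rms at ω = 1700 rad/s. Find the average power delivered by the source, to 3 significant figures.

X_L = ωL = 112 Ω
X_C = 1/(ωC) = 75.5 Ω
Net reactance X = X_L − X_C = 36.7 Ω
Z = 31.0 + j36.7 Ω
|Z| = √(31.0² + 36.7²) = 48.0 Ω
∠Z = arctan(36.7/31.0) = 49.8°
I = V/|Z| = 1.27 A
P = VI cos φ = 61 × 1.27 × cos(49.8°) = 50.0 W

50.0 W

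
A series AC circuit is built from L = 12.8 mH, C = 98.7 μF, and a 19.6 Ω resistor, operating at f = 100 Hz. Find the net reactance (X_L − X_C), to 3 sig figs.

-8.08 Ω

ω = 2πf = 628.3 rad/s
X_L = ωL = 8.04 Ω
X_C = 1/(ωC) = 16.1 Ω
X = 8.04 − 16.1 = -8.08 Ω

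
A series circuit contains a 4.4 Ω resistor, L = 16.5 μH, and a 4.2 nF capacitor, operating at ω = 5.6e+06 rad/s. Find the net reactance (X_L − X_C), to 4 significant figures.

X_L = ωL = 92.40 Ω
X_C = 1/(ωC) = 42.52 Ω
X = 92.40 − 42.52 = 49.88 Ω

49.88 Ω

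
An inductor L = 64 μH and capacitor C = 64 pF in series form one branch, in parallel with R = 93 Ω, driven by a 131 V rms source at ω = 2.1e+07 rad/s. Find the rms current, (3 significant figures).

X_L = ωL = 1340 Ω
X_C = 1/(ωC) = 744 Ω
Branch 1: Z₁ = R = 93.0 Ω
Branch 2 (series LC): Z₂ = j(X_L − X_C) = j600 Ω
Parallel: Z = Z₁Z₂/(Z₁+Z₂), |Z| = 91.9 Ω, ∠Z = 8.81°
I = V/|Z| = 131/91.9 = 1.43 A

1.43 A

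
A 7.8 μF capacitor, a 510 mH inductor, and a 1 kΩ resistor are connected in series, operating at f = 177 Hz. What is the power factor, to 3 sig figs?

0.911

ω = 2πf = 1112 rad/s
X_L = ωL = 567 Ω
X_C = 1/(ωC) = 115 Ω
Net reactance X = X_L − X_C = 452 Ω
Z = 1000 + j452 Ω
|Z| = √(1000² + 452²) = 1100 Ω
∠Z = arctan(452/1000) = 24.3°
cos φ = cos(24.3°) = 0.911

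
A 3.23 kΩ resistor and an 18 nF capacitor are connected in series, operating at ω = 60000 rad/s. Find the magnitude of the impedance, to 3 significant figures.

X_C = 1/(ωC) = 926 Ω
Z = 3230 − j926 Ω
|Z| = √(3230² + 926²) = 3360 Ω

3360 Ω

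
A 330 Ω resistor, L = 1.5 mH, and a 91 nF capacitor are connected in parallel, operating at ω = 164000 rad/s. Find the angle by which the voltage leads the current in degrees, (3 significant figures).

-74.4°

X_L = ωL = 246 Ω
X_C = 1/(ωC) = 67.0 Ω
Parallel: admittances add. Y = 1/R + 1/(jωL) + jωC
Y = (0.00303 + j0.0109) S
|Y| = 0.0113 S → |Z| = 1/|Y| = 88.7 Ω, ∠Z = −∠Y = -74.4°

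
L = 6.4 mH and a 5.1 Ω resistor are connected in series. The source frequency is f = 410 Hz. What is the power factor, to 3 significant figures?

ω = 2πf = 2576 rad/s
X_L = ωL = 16.5 Ω
Z = 5.10 + j16.5 Ω
|Z| = √(5.10² + 16.5²) = 17.3 Ω
∠Z = arctan(16.5/5.10) = 72.8°
cos φ = cos(72.8°) = 0.296

0.296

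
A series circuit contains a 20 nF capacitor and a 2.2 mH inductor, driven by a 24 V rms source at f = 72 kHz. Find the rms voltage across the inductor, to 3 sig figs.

27.0 V

ω = 2πf = 452400 rad/s
X_L = ωL = 995 Ω
X_C = 1/(ωC) = 111 Ω
Net reactance X = X_L − X_C = 885 Ω
Z = j885 Ω
|Z| = √(0² + 885²) = 885 Ω
I = V/|Z| = 27.1 mA
V_L = I·|Z_L| = 0.0271 × 995 = 27.0 V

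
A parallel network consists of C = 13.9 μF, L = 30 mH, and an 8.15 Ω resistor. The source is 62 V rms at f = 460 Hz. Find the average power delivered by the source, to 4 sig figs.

471.7 W

ω = 2πf = 2890 rad/s
X_L = ωL = 86.71 Ω
X_C = 1/(ωC) = 24.89 Ω
Parallel: admittances add. Y = 1/R + 1/(jωL) + jωC
Y = (0.1227 + j0.02864) S
|Y| = 0.1260 S → |Z| = 1/|Y| = 7.937 Ω, ∠Z = −∠Y = -13.14°
I = V/|Z| = 7.812 A
P = VI cos φ = 62 × 7.812 × cos(-13.14°) = 471.7 W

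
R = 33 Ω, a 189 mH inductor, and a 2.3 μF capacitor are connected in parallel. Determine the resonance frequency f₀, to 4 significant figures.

241.4 Hz

ω₀ = 1/√(LC) = 1/√(0.189 × 2.3e-06) = 1517 rad/s
f₀ = ω₀/(2π) = 241.4 Hz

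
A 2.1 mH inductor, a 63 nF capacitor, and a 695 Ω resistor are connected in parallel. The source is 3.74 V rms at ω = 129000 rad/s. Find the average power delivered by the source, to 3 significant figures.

20.1 mW

X_L = ωL = 271 Ω
X_C = 1/(ωC) = 123 Ω
Parallel: admittances add. Y = 1/R + 1/(jωL) + jωC
Y = (0.00144 + j0.00444) S
|Y| = 0.00466 S → |Z| = 1/|Y| = 214 Ω, ∠Z = −∠Y = -72.0°
I = V/|Z| = 17.4 mA
P = VI cos φ = 3.74 × 0.0174 × cos(-72.0°) = 20.1 mW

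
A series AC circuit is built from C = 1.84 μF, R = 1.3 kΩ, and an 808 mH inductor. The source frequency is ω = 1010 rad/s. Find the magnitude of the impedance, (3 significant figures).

X_L = ωL = 816 Ω
X_C = 1/(ωC) = 538 Ω
Net reactance X = X_L − X_C = 278 Ω
Z = 1300 + j278 Ω
|Z| = √(1300² + 278²) = 1330 Ω

1330 Ω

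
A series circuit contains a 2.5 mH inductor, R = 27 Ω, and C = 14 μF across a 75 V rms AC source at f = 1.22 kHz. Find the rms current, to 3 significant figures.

2.61 A

ω = 2πf = 7665 rad/s
X_L = ωL = 19.2 Ω
X_C = 1/(ωC) = 9.32 Ω
Net reactance X = X_L − X_C = 9.85 Ω
Z = 27.0 + j9.85 Ω
|Z| = √(27.0² + 9.85²) = 28.7 Ω
I = V/|Z| = 75/28.7 = 2.61 A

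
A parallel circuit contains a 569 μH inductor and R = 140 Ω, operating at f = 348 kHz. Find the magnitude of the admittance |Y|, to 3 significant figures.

ω = 2πf = 2.187e+06 rad/s
X_L = ωL = 1240 Ω
Parallel: admittances add. Y = 1/R + 1/(jωL)
Y = (0.00714 − j0.000804) S
|Y| = 0.00719 S → |Z| = 1/|Y| = 139 Ω, ∠Z = −∠Y = 6.42°

7.19 mS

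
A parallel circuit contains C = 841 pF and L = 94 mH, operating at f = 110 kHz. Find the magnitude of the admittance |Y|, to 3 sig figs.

ω = 2πf = 691200 rad/s
X_L = ωL = 65000 Ω
X_C = 1/(ωC) = 1720 Ω
Parallel: admittances add. Y = 1/(jωL) + jωC
Y = (0 + j0.000566) S
|Y| = 0.000566 S → |Z| = 1/|Y| = 1770 Ω, ∠Z = −∠Y = -90.0°

566 μS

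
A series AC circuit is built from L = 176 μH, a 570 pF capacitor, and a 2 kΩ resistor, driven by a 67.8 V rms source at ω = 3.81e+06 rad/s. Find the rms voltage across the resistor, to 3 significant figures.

67.4 V

X_L = ωL = 671 Ω
X_C = 1/(ωC) = 460 Ω
Net reactance X = X_L − X_C = 210 Ω
Z = 2000 + j210 Ω
|Z| = √(2000² + 210²) = 2010 Ω
I = V/|Z| = 33.7 mA
V_R = I·|Z_R| = 0.0337 × 2000 = 67.4 V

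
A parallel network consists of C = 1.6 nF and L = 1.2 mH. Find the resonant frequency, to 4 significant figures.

ω₀ = 1/√(LC) = 1/√(0.0012 × 1.6e-09) = 721700 rad/s
f₀ = ω₀/(2π) = 114.9 kHz

114.9 kHz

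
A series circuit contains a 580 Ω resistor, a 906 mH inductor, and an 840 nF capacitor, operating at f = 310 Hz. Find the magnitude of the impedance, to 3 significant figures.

ω = 2πf = 1948 rad/s
X_L = ωL = 1760 Ω
X_C = 1/(ωC) = 611 Ω
Net reactance X = X_L − X_C = 1150 Ω
Z = 580 + j1150 Ω
|Z| = √(580² + 1150²) = 1290 Ω

1290 Ω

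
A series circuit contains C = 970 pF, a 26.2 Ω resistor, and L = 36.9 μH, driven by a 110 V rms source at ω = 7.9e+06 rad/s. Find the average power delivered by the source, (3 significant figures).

X_L = ωL = 292 Ω
X_C = 1/(ωC) = 130 Ω
Net reactance X = X_L − X_C = 161 Ω
Z = 26.2 + j161 Ω
|Z| = √(26.2² + 161²) = 163 Ω
∠Z = arctan(161/26.2) = 80.8°
I = V/|Z| = 674 mA
P = VI cos φ = 110 × 0.674 × cos(80.8°) = 11.9 W

11.9 W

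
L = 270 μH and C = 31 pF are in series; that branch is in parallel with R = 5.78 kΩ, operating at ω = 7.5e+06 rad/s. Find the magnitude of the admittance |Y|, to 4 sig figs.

472.2 μS

X_L = ωL = 2025 Ω
X_C = 1/(ωC) = 4301 Ω
Branch 1: Z₁ = R = 5780 Ω
Branch 2 (series LC): Z₂ = j(X_L − X_C) = −j2276 Ω
Parallel: Z = Z₁Z₂/(Z₁+Z₂), |Z| = 2118 Ω, ∠Z = -68.51°
|Y| = 1/|Z| = 472.2 μS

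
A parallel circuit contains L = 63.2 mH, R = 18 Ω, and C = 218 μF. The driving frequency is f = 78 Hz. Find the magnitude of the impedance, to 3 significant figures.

10.8 Ω

ω = 2πf = 490.1 rad/s
X_L = ωL = 31.0 Ω
X_C = 1/(ωC) = 9.36 Ω
Parallel: admittances add. Y = 1/R + 1/(jωL) + jωC
Y = (0.0556 + j0.0746) S
|Y| = 0.0930 S → |Z| = 1/|Y| = 10.8 Ω, ∠Z = −∠Y = -53.3°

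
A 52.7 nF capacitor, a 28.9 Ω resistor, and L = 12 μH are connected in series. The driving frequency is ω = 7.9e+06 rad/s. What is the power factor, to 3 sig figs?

X_L = ωL = 94.8 Ω
X_C = 1/(ωC) = 2.40 Ω
Net reactance X = X_L − X_C = 92.4 Ω
Z = 28.9 + j92.4 Ω
|Z| = √(28.9² + 92.4²) = 96.8 Ω
∠Z = arctan(92.4/28.9) = 72.6°
cos φ = cos(72.6°) = 0.299

0.299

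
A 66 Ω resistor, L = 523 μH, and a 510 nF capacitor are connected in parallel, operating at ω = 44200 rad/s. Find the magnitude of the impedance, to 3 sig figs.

39.0 Ω

X_L = ωL = 23.1 Ω
X_C = 1/(ωC) = 44.4 Ω
Parallel: admittances add. Y = 1/R + 1/(jωL) + jωC
Y = (0.0152 − j0.0207) S
|Y| = 0.0257 S → |Z| = 1/|Y| = 39.0 Ω, ∠Z = −∠Y = 53.8°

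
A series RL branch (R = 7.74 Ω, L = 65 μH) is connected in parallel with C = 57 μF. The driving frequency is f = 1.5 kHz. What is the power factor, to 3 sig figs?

ω = 2πf = 9425 rad/s
X_L = ωL = 0.613 Ω
X_C = 1/(ωC) = 1.86 Ω
Branch 1 (R+jX_L): Z₁ = 7.74 + j0.613 Ω, |Z₁| = 7.76 Ω
Branch 2 (−jX_C): Z₂ = −j1.86 Ω
Parallel: Z = Z₁Z₂/(Z₁+Z₂), |Z| = 1.84 Ω, ∠Z = -76.3°
cos φ = cos(-76.3°) = 0.237

0.237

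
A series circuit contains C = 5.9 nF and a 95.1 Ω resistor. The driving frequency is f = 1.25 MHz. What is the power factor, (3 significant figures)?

0.975

ω = 2πf = 7.854e+06 rad/s
X_C = 1/(ωC) = 21.6 Ω
Z = 95.1 − j21.6 Ω
|Z| = √(95.1² + 21.6²) = 97.5 Ω
∠Z = arctan(-21.6/95.1) = -12.8°
cos φ = cos(-12.8°) = 0.975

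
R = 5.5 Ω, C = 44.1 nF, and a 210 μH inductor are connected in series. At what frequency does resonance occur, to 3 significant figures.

52.3 kHz

ω₀ = 1/√(LC) = 1/√(0.00021 × 4.41e-08) = 328600 rad/s
f₀ = ω₀/(2π) = 52.3 kHz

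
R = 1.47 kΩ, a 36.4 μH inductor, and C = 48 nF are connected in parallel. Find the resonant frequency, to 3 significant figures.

ω₀ = 1/√(LC) = 1/√(3.64e-05 × 4.8e-08) = 756500 rad/s
f₀ = ω₀/(2π) = 120 kHz

120 kHz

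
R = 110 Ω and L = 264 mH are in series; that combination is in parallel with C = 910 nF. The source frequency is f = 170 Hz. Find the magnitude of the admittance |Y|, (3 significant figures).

2.42 mS

ω = 2πf = 1068 rad/s
X_L = ωL = 282 Ω
X_C = 1/(ωC) = 1030 Ω
Branch 1 (R+jX_L): Z₁ = 110 + j282 Ω, |Z₁| = 303 Ω
Branch 2 (−jX_C): Z₂ = −j1030 Ω
Parallel: Z = Z₁Z₂/(Z₁+Z₂), |Z| = 413 Ω, ∠Z = 60.3°
|Y| = 1/|Z| = 2.42 mS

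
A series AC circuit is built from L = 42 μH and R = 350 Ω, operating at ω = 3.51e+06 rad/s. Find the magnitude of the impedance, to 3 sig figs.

380 Ω

X_L = ωL = 147 Ω
Z = 350 + j147 Ω
|Z| = √(350² + 147²) = 380 Ω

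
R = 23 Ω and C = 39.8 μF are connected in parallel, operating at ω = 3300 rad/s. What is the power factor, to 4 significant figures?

X_C = 1/(ωC) = 7.614 Ω
Parallel: admittances add. Y = 1/R + jωC
Y = (0.04348 + j0.1313) S
|Y| = 0.1383 S → |Z| = 1/|Y| = 7.228 Ω, ∠Z = −∠Y = -71.68°
cos φ = cos(-71.68°) = 0.3143

0.3143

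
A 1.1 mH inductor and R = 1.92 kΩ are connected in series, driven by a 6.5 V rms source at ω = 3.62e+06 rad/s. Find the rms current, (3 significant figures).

X_L = ωL = 3980 Ω
Z = 1920 + j3980 Ω
|Z| = √(1920² + 3980²) = 4420 Ω
I = V/|Z| = 6.5/4420 = 1.47 mA

1.47 mA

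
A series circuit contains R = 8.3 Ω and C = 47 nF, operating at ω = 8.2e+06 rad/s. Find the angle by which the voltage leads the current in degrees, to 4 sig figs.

X_C = 1/(ωC) = 2.595 Ω
Z = 8.300 − j2.595 Ω
|Z| = √(8.300² + 2.595²) = 8.696 Ω
∠Z = arctan(-2.595/8.300) = -17.36°

-17.36°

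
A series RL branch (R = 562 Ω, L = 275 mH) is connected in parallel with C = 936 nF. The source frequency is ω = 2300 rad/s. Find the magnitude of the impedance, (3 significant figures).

X_L = ωL = 632 Ω
X_C = 1/(ωC) = 465 Ω
Branch 1 (R+jX_L): Z₁ = 562 + j632 Ω, |Z₁| = 846 Ω
Branch 2 (−jX_C): Z₂ = −j465 Ω
Parallel: Z = Z₁Z₂/(Z₁+Z₂), |Z| = 670 Ω, ∠Z = -58.3°

670 Ω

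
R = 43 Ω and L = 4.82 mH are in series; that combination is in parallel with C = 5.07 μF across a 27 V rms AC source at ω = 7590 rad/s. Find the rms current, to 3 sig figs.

815 mA

X_L = ωL = 36.6 Ω
X_C = 1/(ωC) = 26.0 Ω
Branch 1 (R+jX_L): Z₁ = 43.0 + j36.6 Ω, |Z₁| = 56.5 Ω
Branch 2 (−jX_C): Z₂ = −j26.0 Ω
Parallel: Z = Z₁Z₂/(Z₁+Z₂), |Z| = 33.1 Ω, ∠Z = -63.5°
I = V/|Z| = 27/33.1 = 815 mA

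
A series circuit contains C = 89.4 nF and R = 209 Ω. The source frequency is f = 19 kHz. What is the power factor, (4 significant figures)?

ω = 2πf = 119400 rad/s
X_C = 1/(ωC) = 93.70 Ω
Z = 209.0 − j93.70 Ω
|Z| = √(209.0² + 93.70²) = 229.0 Ω
∠Z = arctan(-93.70/209.0) = -24.15°
cos φ = cos(-24.15°) = 0.9125

0.9125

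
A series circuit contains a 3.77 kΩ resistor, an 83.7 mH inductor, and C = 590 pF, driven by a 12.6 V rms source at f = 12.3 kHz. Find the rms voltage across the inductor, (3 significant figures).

5.12 V

ω = 2πf = 77280 rad/s
X_L = ωL = 6470 Ω
X_C = 1/(ωC) = 21900 Ω
Net reactance X = X_L − X_C = -15500 Ω
Z = 3770 − j15500 Ω
|Z| = √(3770² + 15500²) = 15900 Ω
I = V/|Z| = 792 μA
V_L = I·|Z_L| = 0.000792 × 6470 = 5.12 V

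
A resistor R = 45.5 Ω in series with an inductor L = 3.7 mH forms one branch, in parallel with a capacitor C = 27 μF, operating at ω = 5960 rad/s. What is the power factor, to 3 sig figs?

X_L = ωL = 22.1 Ω
X_C = 1/(ωC) = 6.21 Ω
Branch 1 (R+jX_L): Z₁ = 45.5 + j22.1 Ω, |Z₁| = 50.6 Ω
Branch 2 (−jX_C): Z₂ = −j6.21 Ω
Parallel: Z = Z₁Z₂/(Z₁+Z₂), |Z| = 6.52 Ω, ∠Z = -83.3°
cos φ = cos(-83.3°) = 0.116

0.116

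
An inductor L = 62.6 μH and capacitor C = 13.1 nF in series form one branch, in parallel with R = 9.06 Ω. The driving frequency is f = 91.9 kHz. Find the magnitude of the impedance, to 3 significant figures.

9.02 Ω

ω = 2πf = 577400 rad/s
X_L = ωL = 36.1 Ω
X_C = 1/(ωC) = 132 Ω
Branch 1: Z₁ = R = 9.06 Ω
Branch 2 (series LC): Z₂ = j(X_L − X_C) = −j96.1 Ω
Parallel: Z = Z₁Z₂/(Z₁+Z₂), |Z| = 9.02 Ω, ∠Z = -5.39°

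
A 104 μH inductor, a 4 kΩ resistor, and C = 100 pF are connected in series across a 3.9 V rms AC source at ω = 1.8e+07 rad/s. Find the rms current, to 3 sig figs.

926 μA

X_L = ωL = 1870 Ω
X_C = 1/(ωC) = 556 Ω
Net reactance X = X_L − X_C = 1320 Ω
Z = 4000 + j1320 Ω
|Z| = √(4000² + 1320²) = 4210 Ω
I = V/|Z| = 3.9/4210 = 926 μA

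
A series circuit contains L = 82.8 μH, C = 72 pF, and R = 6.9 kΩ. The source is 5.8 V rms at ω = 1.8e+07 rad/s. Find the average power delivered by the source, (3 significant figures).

4.82 mW

X_L = ωL = 1490 Ω
X_C = 1/(ωC) = 772 Ω
Net reactance X = X_L − X_C = 719 Ω
Z = 6900 + j719 Ω
|Z| = √(6900² + 719²) = 6940 Ω
∠Z = arctan(719/6900) = 5.95°
I = V/|Z| = 836 μA
P = VI cos φ = 5.8 × 0.000836 × cos(5.95°) = 4.82 mW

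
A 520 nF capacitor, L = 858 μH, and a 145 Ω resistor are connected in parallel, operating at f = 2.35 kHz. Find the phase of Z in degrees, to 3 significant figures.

ω = 2πf = 14770 rad/s
X_L = ωL = 12.7 Ω
X_C = 1/(ωC) = 130 Ω
Parallel: admittances add. Y = 1/R + 1/(jωL) + jωC
Y = (0.00690 − j0.0713) S
|Y| = 0.0716 S → |Z| = 1/|Y| = 14.0 Ω, ∠Z = −∠Y = 84.5°

84.5°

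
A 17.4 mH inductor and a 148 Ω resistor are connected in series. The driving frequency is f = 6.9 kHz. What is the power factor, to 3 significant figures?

0.193

ω = 2πf = 43350 rad/s
X_L = ωL = 754 Ω
Z = 148 + j754 Ω
|Z| = √(148² + 754²) = 769 Ω
∠Z = arctan(754/148) = 78.9°
cos φ = cos(78.9°) = 0.193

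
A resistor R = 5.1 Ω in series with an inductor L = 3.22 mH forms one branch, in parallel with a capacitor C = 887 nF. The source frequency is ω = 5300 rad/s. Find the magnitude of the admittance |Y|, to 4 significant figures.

51.66 mS

X_L = ωL = 17.07 Ω
X_C = 1/(ωC) = 212.7 Ω
Branch 1 (R+jX_L): Z₁ = 5.100 + j17.07 Ω, |Z₁| = 17.81 Ω
Branch 2 (−jX_C): Z₂ = −j212.7 Ω
Parallel: Z = Z₁Z₂/(Z₁+Z₂), |Z| = 19.36 Ω, ∠Z = 71.87°
|Y| = 1/|Z| = 51.66 mS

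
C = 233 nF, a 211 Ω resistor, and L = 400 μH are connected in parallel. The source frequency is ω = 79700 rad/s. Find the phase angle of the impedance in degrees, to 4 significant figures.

X_L = ωL = 31.88 Ω
X_C = 1/(ωC) = 53.85 Ω
Parallel: admittances add. Y = 1/R + 1/(jωL) + jωC
Y = (0.004739 − j0.01280) S
|Y| = 0.01365 S → |Z| = 1/|Y| = 73.28 Ω, ∠Z = −∠Y = 69.68°

69.68°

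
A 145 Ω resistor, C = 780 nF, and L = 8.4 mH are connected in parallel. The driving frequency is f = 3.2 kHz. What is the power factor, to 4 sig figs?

0.5770

ω = 2πf = 20110 rad/s
X_L = ωL = 168.9 Ω
X_C = 1/(ωC) = 63.76 Ω
Parallel: admittances add. Y = 1/R + 1/(jωL) + jωC
Y = (0.006897 + j0.009762) S
|Y| = 0.01195 S → |Z| = 1/|Y| = 83.67 Ω, ∠Z = −∠Y = -54.76°
cos φ = cos(-54.76°) = 0.5770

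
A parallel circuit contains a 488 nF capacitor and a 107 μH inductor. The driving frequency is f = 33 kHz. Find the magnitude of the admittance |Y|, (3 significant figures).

ω = 2πf = 207300 rad/s
X_L = ωL = 22.2 Ω
X_C = 1/(ωC) = 9.88 Ω
Parallel: admittances add. Y = 1/(jωL) + jωC
Y = (0 + j0.0561) S
|Y| = 0.0561 S → |Z| = 1/|Y| = 17.8 Ω, ∠Z = −∠Y = -90.0°

56.1 mS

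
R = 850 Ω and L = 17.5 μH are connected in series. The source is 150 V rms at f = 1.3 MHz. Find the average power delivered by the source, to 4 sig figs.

25.74 W

ω = 2πf = 8.168e+06 rad/s
X_L = ωL = 142.9 Ω
Z = 850.0 + j142.9 Ω
|Z| = √(850.0² + 142.9²) = 861.9 Ω
∠Z = arctan(142.9/850.0) = 9.546°
I = V/|Z| = 174.0 mA
P = VI cos φ = 150 × 0.1740 × cos(9.546°) = 25.74 W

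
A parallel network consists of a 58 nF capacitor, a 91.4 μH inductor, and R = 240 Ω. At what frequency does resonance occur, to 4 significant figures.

69.12 kHz

ω₀ = 1/√(LC) = 1/√(9.14e-05 × 5.8e-08) = 434300 rad/s
f₀ = ω₀/(2π) = 69.12 kHz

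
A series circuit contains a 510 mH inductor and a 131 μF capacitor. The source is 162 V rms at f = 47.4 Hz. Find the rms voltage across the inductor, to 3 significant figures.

195 V

ω = 2πf = 297.8 rad/s
X_L = ωL = 152 Ω
X_C = 1/(ωC) = 25.6 Ω
Net reactance X = X_L − X_C = 126 Ω
Z = j126 Ω
|Z| = √(0² + 126²) = 126 Ω
I = V/|Z| = 1.28 A
V_L = I·|Z_L| = 1.28 × 152 = 195 V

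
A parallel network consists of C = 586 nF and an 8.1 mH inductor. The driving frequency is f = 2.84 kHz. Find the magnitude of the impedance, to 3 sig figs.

283 Ω

ω = 2πf = 17840 rad/s
X_L = ωL = 145 Ω
X_C = 1/(ωC) = 95.6 Ω
Parallel: admittances add. Y = 1/(jωL) + jωC
Y = (0 + j0.00354) S
|Y| = 0.00354 S → |Z| = 1/|Y| = 283 Ω, ∠Z = −∠Y = -90.0°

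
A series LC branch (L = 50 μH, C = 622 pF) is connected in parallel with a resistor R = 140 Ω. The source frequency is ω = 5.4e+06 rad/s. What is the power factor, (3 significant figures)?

X_L = ωL = 270 Ω
X_C = 1/(ωC) = 298 Ω
Branch 1: Z₁ = R = 140 Ω
Branch 2 (series LC): Z₂ = j(X_L − X_C) = −j27.7 Ω
Parallel: Z = Z₁Z₂/(Z₁+Z₂), |Z| = 27.2 Ω, ∠Z = -78.8°
cos φ = cos(-78.8°) = 0.194

0.194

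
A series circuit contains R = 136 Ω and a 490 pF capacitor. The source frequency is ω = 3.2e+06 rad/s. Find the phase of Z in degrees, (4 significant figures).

-77.96°

X_C = 1/(ωC) = 637.8 Ω
Z = 136.0 − j637.8 Ω
|Z| = √(136.0² + 637.8²) = 652.1 Ω
∠Z = arctan(-637.8/136.0) = -77.96°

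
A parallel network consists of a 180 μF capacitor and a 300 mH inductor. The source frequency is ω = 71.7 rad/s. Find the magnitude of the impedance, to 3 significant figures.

X_L = ωL = 21.5 Ω
X_C = 1/(ωC) = 77.5 Ω
Parallel: admittances add. Y = 1/(jωL) + jωC
Y = (0 − j0.0336) S
|Y| = 0.0336 S → |Z| = 1/|Y| = 29.8 Ω, ∠Z = −∠Y = 90.0°

29.8 Ω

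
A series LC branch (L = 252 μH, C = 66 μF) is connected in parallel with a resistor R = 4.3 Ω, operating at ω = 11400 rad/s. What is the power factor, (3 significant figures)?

0.338

X_L = ωL = 2.87 Ω
X_C = 1/(ωC) = 1.33 Ω
Branch 1: Z₁ = R = 4.30 Ω
Branch 2 (series LC): Z₂ = j(X_L − X_C) = j1.54 Ω
Parallel: Z = Z₁Z₂/(Z₁+Z₂), |Z| = 1.45 Ω, ∠Z = 70.3°
cos φ = cos(70.3°) = 0.338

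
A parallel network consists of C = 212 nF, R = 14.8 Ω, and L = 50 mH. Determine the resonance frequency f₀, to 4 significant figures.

ω₀ = 1/√(LC) = 1/√(0.05 × 2.12e-07) = 9713 rad/s
f₀ = ω₀/(2π) = 1.546 kHz

1.546 kHz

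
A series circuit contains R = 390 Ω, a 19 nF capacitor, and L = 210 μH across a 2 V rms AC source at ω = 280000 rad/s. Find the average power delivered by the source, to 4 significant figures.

9.243 mW

X_L = ωL = 58.80 Ω
X_C = 1/(ωC) = 188.0 Ω
Net reactance X = X_L − X_C = -129.2 Ω
Z = 390.0 − j129.2 Ω
|Z| = √(390.0² + 129.2²) = 410.8 Ω
∠Z = arctan(-129.2/390.0) = -18.33°
I = V/|Z| = 4.868 mA
P = VI cos φ = 2 × 0.004868 × cos(-18.33°) = 9.243 mW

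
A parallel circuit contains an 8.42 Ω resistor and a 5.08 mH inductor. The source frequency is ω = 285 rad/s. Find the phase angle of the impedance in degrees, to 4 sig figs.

80.24°

X_L = ωL = 1.448 Ω
Parallel: admittances add. Y = 1/R + 1/(jωL)
Y = (0.1188 − j0.6907) S
|Y| = 0.7008 S → |Z| = 1/|Y| = 1.427 Ω, ∠Z = −∠Y = 80.24°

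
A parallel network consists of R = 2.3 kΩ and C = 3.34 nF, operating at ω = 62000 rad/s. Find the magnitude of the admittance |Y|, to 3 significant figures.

482 μS

X_C = 1/(ωC) = 4830 Ω
Parallel: admittances add. Y = 1/R + jωC
Y = (0.000435 + j0.000207) S
|Y| = 0.000482 S → |Z| = 1/|Y| = 2080 Ω, ∠Z = −∠Y = -25.5°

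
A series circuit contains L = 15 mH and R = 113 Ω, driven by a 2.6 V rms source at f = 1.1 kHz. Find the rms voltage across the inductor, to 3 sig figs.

ω = 2πf = 6912 rad/s
X_L = ωL = 104 Ω
Z = 113 + j104 Ω
|Z| = √(113² + 104²) = 153 Ω
I = V/|Z| = 17.0 mA
V_L = I·|Z_L| = 0.0170 × 104 = 1.76 V

1.76 V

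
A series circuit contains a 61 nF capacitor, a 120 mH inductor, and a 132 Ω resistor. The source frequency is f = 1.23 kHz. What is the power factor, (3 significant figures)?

0.110

ω = 2πf = 7728 rad/s
X_L = ωL = 927 Ω
X_C = 1/(ωC) = 2120 Ω
Net reactance X = X_L − X_C = -1190 Ω
Z = 132 − j1190 Ω
|Z| = √(132² + 1190²) = 1200 Ω
∠Z = arctan(-1190/132) = -83.7°
cos φ = cos(-83.7°) = 0.110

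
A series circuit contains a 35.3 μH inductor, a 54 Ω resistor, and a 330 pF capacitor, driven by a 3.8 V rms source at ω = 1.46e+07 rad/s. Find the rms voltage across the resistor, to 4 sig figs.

0.6566 V

X_L = ωL = 515.4 Ω
X_C = 1/(ωC) = 207.6 Ω
Net reactance X = X_L − X_C = 307.8 Ω
Z = 54.00 + j307.8 Ω
|Z| = √(54.00² + 307.8²) = 312.5 Ω
I = V/|Z| = 12.16 mA
V_R = I·|Z_R| = 0.01216 × 54.00 = 0.6566 V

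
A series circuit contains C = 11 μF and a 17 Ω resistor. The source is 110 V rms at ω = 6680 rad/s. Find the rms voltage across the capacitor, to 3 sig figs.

68.7 V

X_C = 1/(ωC) = 13.6 Ω
Z = 17.0 − j13.6 Ω
|Z| = √(17.0² + 13.6²) = 21.8 Ω
I = V/|Z| = 5.05 A
V_C = I·|Z_C| = 5.05 × 13.6 = 68.7 V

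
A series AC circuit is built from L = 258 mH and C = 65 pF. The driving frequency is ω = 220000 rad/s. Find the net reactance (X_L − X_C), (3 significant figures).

-13200 Ω

X_L = ωL = 56800 Ω
X_C = 1/(ωC) = 69900 Ω
X = 56800 − 69900 = -13200 Ω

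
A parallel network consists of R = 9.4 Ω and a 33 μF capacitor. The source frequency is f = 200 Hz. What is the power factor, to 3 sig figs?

0.932

ω = 2πf = 1257 rad/s
X_C = 1/(ωC) = 24.1 Ω
Parallel: admittances add. Y = 1/R + jωC
Y = (0.106 + j0.0415) S
|Y| = 0.114 S → |Z| = 1/|Y| = 8.76 Ω, ∠Z = −∠Y = -21.3°
cos φ = cos(-21.3°) = 0.932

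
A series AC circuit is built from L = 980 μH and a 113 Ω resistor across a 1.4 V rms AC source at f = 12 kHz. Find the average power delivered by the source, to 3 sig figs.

ω = 2πf = 75400 rad/s
X_L = ωL = 73.9 Ω
Z = 113 + j73.9 Ω
|Z| = √(113² + 73.9²) = 135 Ω
∠Z = arctan(73.9/113) = 33.2°
I = V/|Z| = 10.4 mA
P = VI cos φ = 1.4 × 0.0104 × cos(33.2°) = 12.2 mW

12.2 mW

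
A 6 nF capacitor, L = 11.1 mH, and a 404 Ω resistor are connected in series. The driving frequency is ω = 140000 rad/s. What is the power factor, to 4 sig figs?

X_L = ωL = 1554 Ω
X_C = 1/(ωC) = 1190 Ω
Net reactance X = X_L − X_C = 363.5 Ω
Z = 404.0 + j363.5 Ω
|Z| = √(404.0² + 363.5²) = 543.5 Ω
∠Z = arctan(363.5/404.0) = 41.98°
cos φ = cos(41.98°) = 0.7434

0.7434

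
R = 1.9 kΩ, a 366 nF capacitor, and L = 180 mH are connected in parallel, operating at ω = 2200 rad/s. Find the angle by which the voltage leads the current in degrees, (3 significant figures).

X_L = ωL = 396 Ω
X_C = 1/(ωC) = 1240 Ω
Parallel: admittances add. Y = 1/R + 1/(jωL) + jωC
Y = (0.000526 − j0.00172) S
|Y| = 0.00180 S → |Z| = 1/|Y| = 556 Ω, ∠Z = −∠Y = 73.0°

73.0°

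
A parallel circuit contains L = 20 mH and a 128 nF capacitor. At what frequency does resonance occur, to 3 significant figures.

ω₀ = 1/√(LC) = 1/√(0.02 × 1.28e-07) = 19760 rad/s
f₀ = ω₀/(2π) = 3.15 kHz

3.15 kHz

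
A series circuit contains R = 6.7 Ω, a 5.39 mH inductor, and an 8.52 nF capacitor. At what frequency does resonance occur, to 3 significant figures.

23.5 kHz

ω₀ = 1/√(LC) = 1/√(0.00539 × 8.52e-09) = 147600 rad/s
f₀ = ω₀/(2π) = 23.5 kHz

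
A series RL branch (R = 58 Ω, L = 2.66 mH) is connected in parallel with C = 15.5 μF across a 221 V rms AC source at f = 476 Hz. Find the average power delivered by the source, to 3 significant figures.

ω = 2πf = 2991 rad/s
X_L = ωL = 7.96 Ω
X_C = 1/(ωC) = 21.6 Ω
Branch 1 (R+jX_L): Z₁ = 58.0 + j7.96 Ω, |Z₁| = 58.5 Ω
Branch 2 (−jX_C): Z₂ = −j21.6 Ω
Parallel: Z = Z₁Z₂/(Z₁+Z₂), |Z| = 21.2 Ω, ∠Z = -69.0°
I = V/|Z| = 10.4 A
P = VI cos φ = 221 × 10.4 × cos(-69.0°) = 827 W

827 W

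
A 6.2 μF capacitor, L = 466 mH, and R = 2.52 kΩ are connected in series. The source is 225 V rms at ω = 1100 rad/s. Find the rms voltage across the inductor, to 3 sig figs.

45.3 V

X_L = ωL = 513 Ω
X_C = 1/(ωC) = 147 Ω
Net reactance X = X_L − X_C = 366 Ω
Z = 2520 + j366 Ω
|Z| = √(2520² + 366²) = 2550 Ω
I = V/|Z| = 88.4 mA
V_L = I·|Z_L| = 0.0884 × 513 = 45.3 V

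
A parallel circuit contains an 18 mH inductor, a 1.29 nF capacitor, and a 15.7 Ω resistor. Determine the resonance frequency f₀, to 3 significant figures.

33.0 kHz

ω₀ = 1/√(LC) = 1/√(0.018 × 1.29e-09) = 207500 rad/s
f₀ = ω₀/(2π) = 33.0 kHz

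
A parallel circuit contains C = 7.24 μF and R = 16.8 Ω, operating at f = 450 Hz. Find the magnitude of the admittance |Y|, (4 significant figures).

62.95 mS

ω = 2πf = 2827 rad/s
X_C = 1/(ωC) = 48.85 Ω
Parallel: admittances add. Y = 1/R + jωC
Y = (0.05952 + j0.02047) S
|Y| = 0.06295 S → |Z| = 1/|Y| = 15.89 Ω, ∠Z = −∠Y = -18.98°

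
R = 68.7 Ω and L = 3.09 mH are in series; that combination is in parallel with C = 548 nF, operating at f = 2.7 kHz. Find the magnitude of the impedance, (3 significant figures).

ω = 2πf = 16960 rad/s
X_L = ωL = 52.4 Ω
X_C = 1/(ωC) = 108 Ω
Branch 1 (R+jX_L): Z₁ = 68.7 + j52.4 Ω, |Z₁| = 86.4 Ω
Branch 2 (−jX_C): Z₂ = −j108 Ω
Parallel: Z = Z₁Z₂/(Z₁+Z₂), |Z| = 106 Ω, ∠Z = -13.9°

106 Ω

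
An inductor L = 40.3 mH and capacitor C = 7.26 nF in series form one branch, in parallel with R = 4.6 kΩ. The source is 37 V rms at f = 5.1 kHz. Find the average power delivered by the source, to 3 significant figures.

298 mW

ω = 2πf = 32040 rad/s
X_L = ωL = 1290 Ω
X_C = 1/(ωC) = 4300 Ω
Branch 1: Z₁ = R = 4600 Ω
Branch 2 (series LC): Z₂ = j(X_L − X_C) = −j3010 Ω
Parallel: Z = Z₁Z₂/(Z₁+Z₂), |Z| = 2520 Ω, ∠Z = -56.8°
I = V/|Z| = 14.7 mA
P = VI cos φ = 37 × 0.0147 × cos(-56.8°) = 298 mW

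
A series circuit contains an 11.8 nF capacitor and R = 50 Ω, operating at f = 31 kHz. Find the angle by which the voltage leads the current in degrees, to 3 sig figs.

ω = 2πf = 194800 rad/s
X_C = 1/(ωC) = 435 Ω
Z = 50.0 − j435 Ω
|Z| = √(50.0² + 435²) = 438 Ω
∠Z = arctan(-435/50.0) = -83.4°

-83.4°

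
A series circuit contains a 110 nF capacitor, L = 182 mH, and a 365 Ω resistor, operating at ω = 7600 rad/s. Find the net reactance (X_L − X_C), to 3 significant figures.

X_L = ωL = 1380 Ω
X_C = 1/(ωC) = 1200 Ω
X = 1380 − 1200 = 187 Ω

187 Ω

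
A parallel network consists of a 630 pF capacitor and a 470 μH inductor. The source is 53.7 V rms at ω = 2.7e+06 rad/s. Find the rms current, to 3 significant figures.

X_L = ωL = 1270 Ω
X_C = 1/(ωC) = 588 Ω
Parallel: admittances add. Y = 1/(jωL) + jωC
Y = (0 + j0.000913) S
|Y| = 0.000913 S → |Z| = 1/|Y| = 1100 Ω, ∠Z = −∠Y = -90.0°
I = V/|Z| = 53.7/1100 = 49.0 mA

49.0 mA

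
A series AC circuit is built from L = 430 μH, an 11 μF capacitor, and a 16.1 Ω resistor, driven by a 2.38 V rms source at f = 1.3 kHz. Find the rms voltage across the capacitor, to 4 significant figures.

1.487 V

ω = 2πf = 8168 rad/s
X_L = ωL = 3.512 Ω
X_C = 1/(ωC) = 11.13 Ω
Net reactance X = X_L − X_C = -7.617 Ω
Z = 16.10 − j7.617 Ω
|Z| = √(16.10² + 7.617²) = 17.81 Ω
I = V/|Z| = 133.6 mA
V_C = I·|Z_C| = 0.1336 × 11.13 = 1.487 V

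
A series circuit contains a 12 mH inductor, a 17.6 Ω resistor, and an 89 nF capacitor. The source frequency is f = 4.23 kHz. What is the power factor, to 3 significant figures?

ω = 2πf = 26580 rad/s
X_L = ωL = 319 Ω
X_C = 1/(ωC) = 423 Ω
Net reactance X = X_L − X_C = -104 Ω
Z = 17.6 − j104 Ω
|Z| = √(17.6² + 104²) = 105 Ω
∠Z = arctan(-104/17.6) = -80.4°
cos φ = cos(-80.4°) = 0.167

0.167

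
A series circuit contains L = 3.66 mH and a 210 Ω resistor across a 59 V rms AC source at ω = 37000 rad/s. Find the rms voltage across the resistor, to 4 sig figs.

X_L = ωL = 135.4 Ω
Z = 210.0 + j135.4 Ω
|Z| = √(210.0² + 135.4²) = 249.9 Ω
I = V/|Z| = 236.1 mA
V_R = I·|Z_R| = 0.2361 × 210.0 = 49.58 V

49.58 V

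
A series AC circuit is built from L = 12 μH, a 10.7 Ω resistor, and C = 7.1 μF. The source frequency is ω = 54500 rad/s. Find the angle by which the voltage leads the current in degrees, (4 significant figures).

-10.23°

X_L = ωL = 0.6540 Ω
X_C = 1/(ωC) = 2.584 Ω
Net reactance X = X_L − X_C = -1.930 Ω
Z = 10.70 − j1.930 Ω
|Z| = √(10.70² + 1.930²) = 10.87 Ω
∠Z = arctan(-1.930/10.70) = -10.23°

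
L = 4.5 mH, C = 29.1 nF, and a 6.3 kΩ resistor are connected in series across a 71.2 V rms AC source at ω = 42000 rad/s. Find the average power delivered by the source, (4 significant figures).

796.7 mW

X_L = ωL = 189.0 Ω
X_C = 1/(ωC) = 818.2 Ω
Net reactance X = X_L − X_C = -629.2 Ω
Z = 6300 − j629.2 Ω
|Z| = √(6300² + 629.2²) = 6331 Ω
∠Z = arctan(-629.2/6300) = -5.703°
I = V/|Z| = 11.25 mA
P = VI cos φ = 71.2 × 0.01125 × cos(-5.703°) = 796.7 mW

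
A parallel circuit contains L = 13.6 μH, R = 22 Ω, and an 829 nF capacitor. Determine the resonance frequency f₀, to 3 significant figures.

47.4 kHz

ω₀ = 1/√(LC) = 1/√(1.36e-05 × 8.29e-07) = 297800 rad/s
f₀ = ω₀/(2π) = 47.4 kHz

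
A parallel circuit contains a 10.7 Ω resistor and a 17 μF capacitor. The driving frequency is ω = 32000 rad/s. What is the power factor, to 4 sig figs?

0.1693

X_C = 1/(ωC) = 1.838 Ω
Parallel: admittances add. Y = 1/R + jωC
Y = (0.09346 + j0.5440) S
|Y| = 0.5520 S → |Z| = 1/|Y| = 1.812 Ω, ∠Z = −∠Y = -80.25°
cos φ = cos(-80.25°) = 0.1693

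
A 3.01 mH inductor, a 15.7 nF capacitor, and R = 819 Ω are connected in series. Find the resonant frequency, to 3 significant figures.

23.2 kHz

ω₀ = 1/√(LC) = 1/√(0.00301 × 1.57e-08) = 145500 rad/s
f₀ = ω₀/(2π) = 23.2 kHz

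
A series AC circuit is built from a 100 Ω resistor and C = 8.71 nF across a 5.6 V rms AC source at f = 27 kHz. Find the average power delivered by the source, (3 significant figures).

ω = 2πf = 169600 rad/s
X_C = 1/(ωC) = 677 Ω
Z = 100 − j677 Ω
|Z| = √(100² + 677²) = 684 Ω
∠Z = arctan(-677/100) = -81.6°
I = V/|Z| = 8.19 mA
P = VI cos φ = 5.6 × 0.00819 × cos(-81.6°) = 6.70 mW

6.70 mW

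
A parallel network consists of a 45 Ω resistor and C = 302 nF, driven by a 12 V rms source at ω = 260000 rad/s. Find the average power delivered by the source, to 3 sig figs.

3.20 W

X_C = 1/(ωC) = 12.7 Ω
Parallel: admittances add. Y = 1/R + jωC
Y = (0.0222 + j0.0785) S
|Y| = 0.0816 S → |Z| = 1/|Y| = 12.3 Ω, ∠Z = −∠Y = -74.2°
I = V/|Z| = 979 mA
P = VI cos φ = 12 × 0.979 × cos(-74.2°) = 3.20 W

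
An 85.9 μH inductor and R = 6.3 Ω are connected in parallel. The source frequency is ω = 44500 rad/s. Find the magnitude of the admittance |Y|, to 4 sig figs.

306.0 mS

X_L = ωL = 3.823 Ω
Parallel: admittances add. Y = 1/R + 1/(jωL)
Y = (0.1587 − j0.2616) S
|Y| = 0.3060 S → |Z| = 1/|Y| = 3.268 Ω, ∠Z = −∠Y = 58.75°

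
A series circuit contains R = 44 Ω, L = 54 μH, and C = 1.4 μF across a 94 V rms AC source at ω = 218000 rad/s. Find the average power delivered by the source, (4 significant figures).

193.6 W

X_L = ωL = 11.77 Ω
X_C = 1/(ωC) = 3.277 Ω
Net reactance X = X_L − X_C = 8.495 Ω
Z = 44.00 + j8.495 Ω
|Z| = √(44.00² + 8.495²) = 44.81 Ω
∠Z = arctan(8.495/44.00) = 10.93°
I = V/|Z| = 2.098 A
P = VI cos φ = 94 × 2.098 × cos(10.93°) = 193.6 W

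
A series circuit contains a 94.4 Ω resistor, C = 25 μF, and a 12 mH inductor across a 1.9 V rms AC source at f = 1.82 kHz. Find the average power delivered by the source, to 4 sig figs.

ω = 2πf = 11440 rad/s
X_L = ωL = 137.2 Ω
X_C = 1/(ωC) = 3.498 Ω
Net reactance X = X_L − X_C = 133.7 Ω
Z = 94.40 + j133.7 Ω
|Z| = √(94.40² + 133.7²) = 163.7 Ω
∠Z = arctan(133.7/94.40) = 54.78°
I = V/|Z| = 11.61 mA
P = VI cos φ = 1.9 × 0.01161 × cos(54.78°) = 12.72 mW

12.72 mW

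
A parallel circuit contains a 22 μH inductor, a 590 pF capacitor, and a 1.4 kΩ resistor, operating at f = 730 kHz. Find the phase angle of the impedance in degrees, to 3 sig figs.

ω = 2πf = 4.587e+06 rad/s
X_L = ωL = 101 Ω
X_C = 1/(ωC) = 370 Ω
Parallel: admittances add. Y = 1/R + 1/(jωL) + jωC
Y = (0.000714 − j0.00720) S
|Y| = 0.00724 S → |Z| = 1/|Y| = 138 Ω, ∠Z = −∠Y = 84.3°

84.3°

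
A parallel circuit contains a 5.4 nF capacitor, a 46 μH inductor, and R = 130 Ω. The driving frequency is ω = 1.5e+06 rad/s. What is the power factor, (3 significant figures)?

X_L = ωL = 69.0 Ω
X_C = 1/(ωC) = 123 Ω
Parallel: admittances add. Y = 1/R + 1/(jωL) + jωC
Y = (0.00769 − j0.00639) S
|Y| = 0.0100 S → |Z| = 1/|Y| = 100 Ω, ∠Z = −∠Y = 39.7°
cos φ = cos(39.7°) = 0.769

0.769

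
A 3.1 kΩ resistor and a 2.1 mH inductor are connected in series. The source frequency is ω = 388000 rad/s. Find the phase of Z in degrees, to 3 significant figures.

14.7°

X_L = ωL = 815 Ω
Z = 3100 + j815 Ω
|Z| = √(3100² + 815²) = 3210 Ω
∠Z = arctan(815/3100) = 14.7°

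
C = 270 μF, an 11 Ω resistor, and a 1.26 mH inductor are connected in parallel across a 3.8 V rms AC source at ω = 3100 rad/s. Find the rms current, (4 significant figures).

2.235 A

X_L = ωL = 3.906 Ω
X_C = 1/(ωC) = 1.195 Ω
Parallel: admittances add. Y = 1/R + 1/(jωL) + jωC
Y = (0.09091 + j0.5810) S
|Y| = 0.5881 S → |Z| = 1/|Y| = 1.701 Ω, ∠Z = −∠Y = -81.11°
I = V/|Z| = 3.8/1.701 = 2.235 A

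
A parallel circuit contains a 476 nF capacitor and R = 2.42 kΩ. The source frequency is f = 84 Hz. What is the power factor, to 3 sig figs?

0.854

ω = 2πf = 527.8 rad/s
X_C = 1/(ωC) = 3980 Ω
Parallel: admittances add. Y = 1/R + jωC
Y = (0.000413 + j0.000251) S
|Y| = 0.000484 S → |Z| = 1/|Y| = 2070 Ω, ∠Z = −∠Y = -31.3°
cos φ = cos(-31.3°) = 0.854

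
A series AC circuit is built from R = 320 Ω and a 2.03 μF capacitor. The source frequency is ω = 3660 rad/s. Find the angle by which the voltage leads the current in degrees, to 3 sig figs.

X_C = 1/(ωC) = 135 Ω
Z = 320 − j135 Ω
|Z| = √(320² + 135²) = 347 Ω
∠Z = arctan(-135/320) = -22.8°

-22.8°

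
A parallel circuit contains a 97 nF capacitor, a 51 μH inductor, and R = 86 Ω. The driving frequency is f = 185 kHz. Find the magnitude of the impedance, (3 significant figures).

10.4 Ω

ω = 2πf = 1.162e+06 rad/s
X_L = ωL = 59.3 Ω
X_C = 1/(ωC) = 8.87 Ω
Parallel: admittances add. Y = 1/R + 1/(jωL) + jωC
Y = (0.0116 + j0.0959) S
|Y| = 0.0966 S → |Z| = 1/|Y| = 10.4 Ω, ∠Z = −∠Y = -83.1°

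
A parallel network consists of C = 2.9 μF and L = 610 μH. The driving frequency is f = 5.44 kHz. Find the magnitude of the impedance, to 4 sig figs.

19.55 Ω

ω = 2πf = 34180 rad/s
X_L = ωL = 20.85 Ω
X_C = 1/(ωC) = 10.09 Ω
Parallel: admittances add. Y = 1/(jωL) + jωC
Y = (0 + j0.05116) S
|Y| = 0.05116 S → |Z| = 1/|Y| = 19.55 Ω, ∠Z = −∠Y = -90.00°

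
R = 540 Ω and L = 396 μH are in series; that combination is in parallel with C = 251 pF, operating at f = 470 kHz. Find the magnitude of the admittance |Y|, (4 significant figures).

327.5 μS

ω = 2πf = 2.953e+06 rad/s
X_L = ωL = 1169 Ω
X_C = 1/(ωC) = 1349 Ω
Branch 1 (R+jX_L): Z₁ = 540.0 + j1169 Ω, |Z₁| = 1288 Ω
Branch 2 (−jX_C): Z₂ = −j1349 Ω
Parallel: Z = Z₁Z₂/(Z₁+Z₂), |Z| = 3053 Ω, ∠Z = -6.381°
|Y| = 1/|Z| = 327.5 μS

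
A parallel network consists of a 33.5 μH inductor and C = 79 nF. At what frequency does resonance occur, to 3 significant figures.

97.8 kHz

ω₀ = 1/√(LC) = 1/√(3.35e-05 × 7.9e-08) = 614700 rad/s
f₀ = ω₀/(2π) = 97.8 kHz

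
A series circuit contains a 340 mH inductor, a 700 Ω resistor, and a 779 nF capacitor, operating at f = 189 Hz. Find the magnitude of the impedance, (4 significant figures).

974.0 Ω

ω = 2πf = 1188 rad/s
X_L = ωL = 403.8 Ω
X_C = 1/(ωC) = 1081 Ω
Net reactance X = X_L − X_C = -677.2 Ω
Z = 700.0 − j677.2 Ω
|Z| = √(700.0² + 677.2²) = 974.0 Ω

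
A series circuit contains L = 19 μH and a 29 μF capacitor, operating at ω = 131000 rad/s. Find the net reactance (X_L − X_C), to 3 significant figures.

2.23 Ω

X_L = ωL = 2.49 Ω
X_C = 1/(ωC) = 0.263 Ω
X = 2.49 − 0.263 = 2.23 Ω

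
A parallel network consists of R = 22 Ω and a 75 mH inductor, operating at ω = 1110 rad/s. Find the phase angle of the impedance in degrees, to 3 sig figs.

14.8°

X_L = ωL = 83.2 Ω
Parallel: admittances add. Y = 1/R + 1/(jωL)
Y = (0.0455 − j0.0120) S
|Y| = 0.0470 S → |Z| = 1/|Y| = 21.3 Ω, ∠Z = −∠Y = 14.8°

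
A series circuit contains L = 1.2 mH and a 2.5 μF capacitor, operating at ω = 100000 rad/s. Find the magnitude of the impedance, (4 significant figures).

X_L = ωL = 120.0 Ω
X_C = 1/(ωC) = 4.000 Ω
Net reactance X = X_L − X_C = 116.0 Ω
Z = j116.0 Ω
|Z| = √(0² + 116.0²) = 116.0 Ω

116.0 Ω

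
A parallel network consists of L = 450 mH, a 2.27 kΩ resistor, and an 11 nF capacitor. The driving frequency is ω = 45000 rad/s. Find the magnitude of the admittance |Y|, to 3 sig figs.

627 μS

X_L = ωL = 20200 Ω
X_C = 1/(ωC) = 2020 Ω
Parallel: admittances add. Y = 1/R + 1/(jωL) + jωC
Y = (0.000441 + j0.000446) S
|Y| = 0.000627 S → |Z| = 1/|Y| = 1600 Ω, ∠Z = −∠Y = -45.3°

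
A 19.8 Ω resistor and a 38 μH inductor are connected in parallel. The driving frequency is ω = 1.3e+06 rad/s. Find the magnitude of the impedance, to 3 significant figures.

X_L = ωL = 49.4 Ω
Parallel: admittances add. Y = 1/R + 1/(jωL)
Y = (0.0505 − j0.0202) S
|Y| = 0.0544 S → |Z| = 1/|Y| = 18.4 Ω, ∠Z = −∠Y = 21.8°

18.4 Ω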